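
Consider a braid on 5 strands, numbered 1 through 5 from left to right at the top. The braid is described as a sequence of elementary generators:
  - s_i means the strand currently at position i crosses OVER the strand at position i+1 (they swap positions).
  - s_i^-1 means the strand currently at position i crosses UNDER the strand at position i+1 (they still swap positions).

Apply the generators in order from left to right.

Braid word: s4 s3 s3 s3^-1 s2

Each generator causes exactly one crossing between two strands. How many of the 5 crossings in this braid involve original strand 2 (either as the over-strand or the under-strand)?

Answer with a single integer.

Gen 1: crossing 4x5. Involves strand 2? no. Count so far: 0
Gen 2: crossing 3x5. Involves strand 2? no. Count so far: 0
Gen 3: crossing 5x3. Involves strand 2? no. Count so far: 0
Gen 4: crossing 3x5. Involves strand 2? no. Count so far: 0
Gen 5: crossing 2x5. Involves strand 2? yes. Count so far: 1

Answer: 1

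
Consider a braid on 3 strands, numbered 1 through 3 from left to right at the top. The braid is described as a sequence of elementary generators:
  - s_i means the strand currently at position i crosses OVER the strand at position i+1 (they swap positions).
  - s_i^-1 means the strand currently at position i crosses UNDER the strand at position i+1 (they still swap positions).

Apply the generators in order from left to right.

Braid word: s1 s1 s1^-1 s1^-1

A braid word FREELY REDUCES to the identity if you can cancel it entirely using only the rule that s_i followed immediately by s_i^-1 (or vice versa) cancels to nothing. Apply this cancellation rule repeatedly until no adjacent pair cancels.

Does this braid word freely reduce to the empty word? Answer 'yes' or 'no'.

Answer: yes

Derivation:
Gen 1 (s1): push. Stack: [s1]
Gen 2 (s1): push. Stack: [s1 s1]
Gen 3 (s1^-1): cancels prior s1. Stack: [s1]
Gen 4 (s1^-1): cancels prior s1. Stack: []
Reduced word: (empty)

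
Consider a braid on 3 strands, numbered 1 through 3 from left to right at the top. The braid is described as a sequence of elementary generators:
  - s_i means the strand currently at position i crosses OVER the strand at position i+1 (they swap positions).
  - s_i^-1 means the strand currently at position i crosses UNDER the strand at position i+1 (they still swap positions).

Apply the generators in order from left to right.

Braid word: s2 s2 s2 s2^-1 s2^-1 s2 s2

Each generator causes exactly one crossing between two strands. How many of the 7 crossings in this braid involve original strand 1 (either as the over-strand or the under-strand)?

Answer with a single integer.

Answer: 0

Derivation:
Gen 1: crossing 2x3. Involves strand 1? no. Count so far: 0
Gen 2: crossing 3x2. Involves strand 1? no. Count so far: 0
Gen 3: crossing 2x3. Involves strand 1? no. Count so far: 0
Gen 4: crossing 3x2. Involves strand 1? no. Count so far: 0
Gen 5: crossing 2x3. Involves strand 1? no. Count so far: 0
Gen 6: crossing 3x2. Involves strand 1? no. Count so far: 0
Gen 7: crossing 2x3. Involves strand 1? no. Count so far: 0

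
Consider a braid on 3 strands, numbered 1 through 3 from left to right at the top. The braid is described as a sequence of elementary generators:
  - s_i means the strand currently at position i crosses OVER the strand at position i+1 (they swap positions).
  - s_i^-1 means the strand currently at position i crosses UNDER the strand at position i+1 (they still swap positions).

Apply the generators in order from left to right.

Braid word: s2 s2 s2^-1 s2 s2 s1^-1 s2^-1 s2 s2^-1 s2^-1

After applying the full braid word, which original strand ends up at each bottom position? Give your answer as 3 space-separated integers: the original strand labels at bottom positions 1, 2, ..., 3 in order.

Answer: 3 1 2

Derivation:
Gen 1 (s2): strand 2 crosses over strand 3. Perm now: [1 3 2]
Gen 2 (s2): strand 3 crosses over strand 2. Perm now: [1 2 3]
Gen 3 (s2^-1): strand 2 crosses under strand 3. Perm now: [1 3 2]
Gen 4 (s2): strand 3 crosses over strand 2. Perm now: [1 2 3]
Gen 5 (s2): strand 2 crosses over strand 3. Perm now: [1 3 2]
Gen 6 (s1^-1): strand 1 crosses under strand 3. Perm now: [3 1 2]
Gen 7 (s2^-1): strand 1 crosses under strand 2. Perm now: [3 2 1]
Gen 8 (s2): strand 2 crosses over strand 1. Perm now: [3 1 2]
Gen 9 (s2^-1): strand 1 crosses under strand 2. Perm now: [3 2 1]
Gen 10 (s2^-1): strand 2 crosses under strand 1. Perm now: [3 1 2]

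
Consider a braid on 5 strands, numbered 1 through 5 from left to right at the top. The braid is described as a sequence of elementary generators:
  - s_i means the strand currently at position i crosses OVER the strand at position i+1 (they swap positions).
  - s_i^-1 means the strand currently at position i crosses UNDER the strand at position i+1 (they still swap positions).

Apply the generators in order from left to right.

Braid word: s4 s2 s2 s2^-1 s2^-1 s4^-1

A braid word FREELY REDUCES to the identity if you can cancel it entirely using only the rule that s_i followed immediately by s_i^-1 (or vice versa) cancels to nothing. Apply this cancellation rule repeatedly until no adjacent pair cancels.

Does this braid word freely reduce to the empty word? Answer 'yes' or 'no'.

Answer: yes

Derivation:
Gen 1 (s4): push. Stack: [s4]
Gen 2 (s2): push. Stack: [s4 s2]
Gen 3 (s2): push. Stack: [s4 s2 s2]
Gen 4 (s2^-1): cancels prior s2. Stack: [s4 s2]
Gen 5 (s2^-1): cancels prior s2. Stack: [s4]
Gen 6 (s4^-1): cancels prior s4. Stack: []
Reduced word: (empty)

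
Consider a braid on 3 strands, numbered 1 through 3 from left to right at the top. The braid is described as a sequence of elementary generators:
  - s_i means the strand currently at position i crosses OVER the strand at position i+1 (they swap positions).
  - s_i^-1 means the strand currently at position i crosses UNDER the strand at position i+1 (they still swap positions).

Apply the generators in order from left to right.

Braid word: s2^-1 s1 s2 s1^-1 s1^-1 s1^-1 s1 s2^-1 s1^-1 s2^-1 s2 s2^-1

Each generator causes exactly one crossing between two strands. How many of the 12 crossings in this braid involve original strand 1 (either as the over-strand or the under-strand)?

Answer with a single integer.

Answer: 4

Derivation:
Gen 1: crossing 2x3. Involves strand 1? no. Count so far: 0
Gen 2: crossing 1x3. Involves strand 1? yes. Count so far: 1
Gen 3: crossing 1x2. Involves strand 1? yes. Count so far: 2
Gen 4: crossing 3x2. Involves strand 1? no. Count so far: 2
Gen 5: crossing 2x3. Involves strand 1? no. Count so far: 2
Gen 6: crossing 3x2. Involves strand 1? no. Count so far: 2
Gen 7: crossing 2x3. Involves strand 1? no. Count so far: 2
Gen 8: crossing 2x1. Involves strand 1? yes. Count so far: 3
Gen 9: crossing 3x1. Involves strand 1? yes. Count so far: 4
Gen 10: crossing 3x2. Involves strand 1? no. Count so far: 4
Gen 11: crossing 2x3. Involves strand 1? no. Count so far: 4
Gen 12: crossing 3x2. Involves strand 1? no. Count so far: 4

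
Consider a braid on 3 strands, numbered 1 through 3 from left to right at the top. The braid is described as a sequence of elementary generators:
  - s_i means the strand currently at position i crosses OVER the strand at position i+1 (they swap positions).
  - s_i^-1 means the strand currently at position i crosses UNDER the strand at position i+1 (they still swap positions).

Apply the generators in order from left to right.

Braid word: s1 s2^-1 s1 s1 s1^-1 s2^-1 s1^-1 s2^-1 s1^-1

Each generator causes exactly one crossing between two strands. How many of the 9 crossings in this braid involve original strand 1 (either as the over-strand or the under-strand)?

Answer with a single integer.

Gen 1: crossing 1x2. Involves strand 1? yes. Count so far: 1
Gen 2: crossing 1x3. Involves strand 1? yes. Count so far: 2
Gen 3: crossing 2x3. Involves strand 1? no. Count so far: 2
Gen 4: crossing 3x2. Involves strand 1? no. Count so far: 2
Gen 5: crossing 2x3. Involves strand 1? no. Count so far: 2
Gen 6: crossing 2x1. Involves strand 1? yes. Count so far: 3
Gen 7: crossing 3x1. Involves strand 1? yes. Count so far: 4
Gen 8: crossing 3x2. Involves strand 1? no. Count so far: 4
Gen 9: crossing 1x2. Involves strand 1? yes. Count so far: 5

Answer: 5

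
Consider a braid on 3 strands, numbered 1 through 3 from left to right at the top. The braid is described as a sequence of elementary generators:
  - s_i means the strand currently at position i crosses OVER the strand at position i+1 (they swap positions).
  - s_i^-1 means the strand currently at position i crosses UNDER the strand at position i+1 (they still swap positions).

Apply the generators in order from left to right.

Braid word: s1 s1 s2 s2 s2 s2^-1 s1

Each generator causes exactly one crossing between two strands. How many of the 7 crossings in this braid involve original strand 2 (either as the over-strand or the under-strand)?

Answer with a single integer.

Gen 1: crossing 1x2. Involves strand 2? yes. Count so far: 1
Gen 2: crossing 2x1. Involves strand 2? yes. Count so far: 2
Gen 3: crossing 2x3. Involves strand 2? yes. Count so far: 3
Gen 4: crossing 3x2. Involves strand 2? yes. Count so far: 4
Gen 5: crossing 2x3. Involves strand 2? yes. Count so far: 5
Gen 6: crossing 3x2. Involves strand 2? yes. Count so far: 6
Gen 7: crossing 1x2. Involves strand 2? yes. Count so far: 7

Answer: 7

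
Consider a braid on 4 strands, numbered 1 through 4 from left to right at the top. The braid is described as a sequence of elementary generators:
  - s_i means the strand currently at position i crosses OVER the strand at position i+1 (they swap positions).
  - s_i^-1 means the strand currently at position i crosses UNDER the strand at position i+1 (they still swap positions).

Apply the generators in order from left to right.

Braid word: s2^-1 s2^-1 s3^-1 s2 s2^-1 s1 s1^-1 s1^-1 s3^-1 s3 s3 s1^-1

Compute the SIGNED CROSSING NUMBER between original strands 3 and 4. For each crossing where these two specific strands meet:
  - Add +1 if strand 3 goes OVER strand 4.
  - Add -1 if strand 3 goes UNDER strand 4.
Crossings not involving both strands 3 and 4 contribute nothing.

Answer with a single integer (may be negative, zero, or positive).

Gen 1: crossing 2x3. Both 3&4? no. Sum: 0
Gen 2: crossing 3x2. Both 3&4? no. Sum: 0
Gen 3: 3 under 4. Both 3&4? yes. Contrib: -1. Sum: -1
Gen 4: crossing 2x4. Both 3&4? no. Sum: -1
Gen 5: crossing 4x2. Both 3&4? no. Sum: -1
Gen 6: crossing 1x2. Both 3&4? no. Sum: -1
Gen 7: crossing 2x1. Both 3&4? no. Sum: -1
Gen 8: crossing 1x2. Both 3&4? no. Sum: -1
Gen 9: 4 under 3. Both 3&4? yes. Contrib: +1. Sum: 0
Gen 10: 3 over 4. Both 3&4? yes. Contrib: +1. Sum: 1
Gen 11: 4 over 3. Both 3&4? yes. Contrib: -1. Sum: 0
Gen 12: crossing 2x1. Both 3&4? no. Sum: 0

Answer: 0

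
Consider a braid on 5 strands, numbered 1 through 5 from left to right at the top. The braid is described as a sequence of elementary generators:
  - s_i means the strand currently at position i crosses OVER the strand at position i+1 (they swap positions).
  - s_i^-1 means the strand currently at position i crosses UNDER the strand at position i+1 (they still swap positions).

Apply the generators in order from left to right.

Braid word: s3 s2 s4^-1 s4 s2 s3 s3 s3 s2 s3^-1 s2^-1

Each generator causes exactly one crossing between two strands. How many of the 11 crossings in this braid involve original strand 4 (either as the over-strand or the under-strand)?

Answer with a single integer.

Gen 1: crossing 3x4. Involves strand 4? yes. Count so far: 1
Gen 2: crossing 2x4. Involves strand 4? yes. Count so far: 2
Gen 3: crossing 3x5. Involves strand 4? no. Count so far: 2
Gen 4: crossing 5x3. Involves strand 4? no. Count so far: 2
Gen 5: crossing 4x2. Involves strand 4? yes. Count so far: 3
Gen 6: crossing 4x3. Involves strand 4? yes. Count so far: 4
Gen 7: crossing 3x4. Involves strand 4? yes. Count so far: 5
Gen 8: crossing 4x3. Involves strand 4? yes. Count so far: 6
Gen 9: crossing 2x3. Involves strand 4? no. Count so far: 6
Gen 10: crossing 2x4. Involves strand 4? yes. Count so far: 7
Gen 11: crossing 3x4. Involves strand 4? yes. Count so far: 8

Answer: 8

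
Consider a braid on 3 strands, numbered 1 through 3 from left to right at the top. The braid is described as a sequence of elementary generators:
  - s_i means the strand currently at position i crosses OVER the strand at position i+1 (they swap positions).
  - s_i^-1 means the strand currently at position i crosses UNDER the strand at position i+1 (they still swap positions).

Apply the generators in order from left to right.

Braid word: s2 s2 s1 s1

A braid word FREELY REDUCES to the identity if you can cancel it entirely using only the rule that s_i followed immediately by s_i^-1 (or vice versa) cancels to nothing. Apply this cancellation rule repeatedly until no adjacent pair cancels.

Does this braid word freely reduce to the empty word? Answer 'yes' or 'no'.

Gen 1 (s2): push. Stack: [s2]
Gen 2 (s2): push. Stack: [s2 s2]
Gen 3 (s1): push. Stack: [s2 s2 s1]
Gen 4 (s1): push. Stack: [s2 s2 s1 s1]
Reduced word: s2 s2 s1 s1

Answer: no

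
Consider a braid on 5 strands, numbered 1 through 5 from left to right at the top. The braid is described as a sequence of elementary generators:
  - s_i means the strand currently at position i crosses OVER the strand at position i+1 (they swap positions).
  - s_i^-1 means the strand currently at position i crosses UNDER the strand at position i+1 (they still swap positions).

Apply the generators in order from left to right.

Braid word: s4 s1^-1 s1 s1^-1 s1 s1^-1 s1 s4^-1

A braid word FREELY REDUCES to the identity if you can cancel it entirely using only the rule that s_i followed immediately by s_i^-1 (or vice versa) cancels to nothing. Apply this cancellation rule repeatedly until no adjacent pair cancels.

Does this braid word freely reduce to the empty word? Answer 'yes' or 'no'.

Answer: yes

Derivation:
Gen 1 (s4): push. Stack: [s4]
Gen 2 (s1^-1): push. Stack: [s4 s1^-1]
Gen 3 (s1): cancels prior s1^-1. Stack: [s4]
Gen 4 (s1^-1): push. Stack: [s4 s1^-1]
Gen 5 (s1): cancels prior s1^-1. Stack: [s4]
Gen 6 (s1^-1): push. Stack: [s4 s1^-1]
Gen 7 (s1): cancels prior s1^-1. Stack: [s4]
Gen 8 (s4^-1): cancels prior s4. Stack: []
Reduced word: (empty)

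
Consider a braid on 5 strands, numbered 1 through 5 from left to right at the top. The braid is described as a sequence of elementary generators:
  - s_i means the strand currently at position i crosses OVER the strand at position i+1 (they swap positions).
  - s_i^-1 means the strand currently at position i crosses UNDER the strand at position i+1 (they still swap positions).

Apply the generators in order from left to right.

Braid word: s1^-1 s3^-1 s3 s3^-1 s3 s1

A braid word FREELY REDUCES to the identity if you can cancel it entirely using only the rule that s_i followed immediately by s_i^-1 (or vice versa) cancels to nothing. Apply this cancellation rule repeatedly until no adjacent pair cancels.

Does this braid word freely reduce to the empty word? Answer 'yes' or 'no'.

Answer: yes

Derivation:
Gen 1 (s1^-1): push. Stack: [s1^-1]
Gen 2 (s3^-1): push. Stack: [s1^-1 s3^-1]
Gen 3 (s3): cancels prior s3^-1. Stack: [s1^-1]
Gen 4 (s3^-1): push. Stack: [s1^-1 s3^-1]
Gen 5 (s3): cancels prior s3^-1. Stack: [s1^-1]
Gen 6 (s1): cancels prior s1^-1. Stack: []
Reduced word: (empty)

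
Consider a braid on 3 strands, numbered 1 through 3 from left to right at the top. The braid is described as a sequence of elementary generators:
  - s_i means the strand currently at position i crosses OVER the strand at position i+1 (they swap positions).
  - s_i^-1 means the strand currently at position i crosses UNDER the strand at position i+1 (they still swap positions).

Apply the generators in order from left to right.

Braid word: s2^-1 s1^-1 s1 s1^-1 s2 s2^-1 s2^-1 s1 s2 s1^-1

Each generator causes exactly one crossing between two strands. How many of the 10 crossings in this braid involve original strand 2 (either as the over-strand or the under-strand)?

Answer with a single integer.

Gen 1: crossing 2x3. Involves strand 2? yes. Count so far: 1
Gen 2: crossing 1x3. Involves strand 2? no. Count so far: 1
Gen 3: crossing 3x1. Involves strand 2? no. Count so far: 1
Gen 4: crossing 1x3. Involves strand 2? no. Count so far: 1
Gen 5: crossing 1x2. Involves strand 2? yes. Count so far: 2
Gen 6: crossing 2x1. Involves strand 2? yes. Count so far: 3
Gen 7: crossing 1x2. Involves strand 2? yes. Count so far: 4
Gen 8: crossing 3x2. Involves strand 2? yes. Count so far: 5
Gen 9: crossing 3x1. Involves strand 2? no. Count so far: 5
Gen 10: crossing 2x1. Involves strand 2? yes. Count so far: 6

Answer: 6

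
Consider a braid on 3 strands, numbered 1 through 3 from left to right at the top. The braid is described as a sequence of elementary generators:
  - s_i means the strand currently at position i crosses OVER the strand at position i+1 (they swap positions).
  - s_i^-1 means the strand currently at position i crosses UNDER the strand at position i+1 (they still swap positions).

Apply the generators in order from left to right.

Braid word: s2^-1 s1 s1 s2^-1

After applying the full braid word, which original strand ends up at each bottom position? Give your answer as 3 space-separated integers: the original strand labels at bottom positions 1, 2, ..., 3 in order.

Gen 1 (s2^-1): strand 2 crosses under strand 3. Perm now: [1 3 2]
Gen 2 (s1): strand 1 crosses over strand 3. Perm now: [3 1 2]
Gen 3 (s1): strand 3 crosses over strand 1. Perm now: [1 3 2]
Gen 4 (s2^-1): strand 3 crosses under strand 2. Perm now: [1 2 3]

Answer: 1 2 3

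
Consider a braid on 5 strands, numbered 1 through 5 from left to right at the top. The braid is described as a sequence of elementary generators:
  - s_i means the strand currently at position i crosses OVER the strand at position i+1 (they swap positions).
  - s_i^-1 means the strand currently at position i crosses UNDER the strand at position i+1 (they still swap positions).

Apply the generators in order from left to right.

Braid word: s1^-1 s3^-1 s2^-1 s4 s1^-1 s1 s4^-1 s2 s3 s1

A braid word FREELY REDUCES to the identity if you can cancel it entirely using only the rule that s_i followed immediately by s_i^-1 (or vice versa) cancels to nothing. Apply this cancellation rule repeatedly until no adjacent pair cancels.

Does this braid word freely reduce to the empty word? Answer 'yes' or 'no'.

Gen 1 (s1^-1): push. Stack: [s1^-1]
Gen 2 (s3^-1): push. Stack: [s1^-1 s3^-1]
Gen 3 (s2^-1): push. Stack: [s1^-1 s3^-1 s2^-1]
Gen 4 (s4): push. Stack: [s1^-1 s3^-1 s2^-1 s4]
Gen 5 (s1^-1): push. Stack: [s1^-1 s3^-1 s2^-1 s4 s1^-1]
Gen 6 (s1): cancels prior s1^-1. Stack: [s1^-1 s3^-1 s2^-1 s4]
Gen 7 (s4^-1): cancels prior s4. Stack: [s1^-1 s3^-1 s2^-1]
Gen 8 (s2): cancels prior s2^-1. Stack: [s1^-1 s3^-1]
Gen 9 (s3): cancels prior s3^-1. Stack: [s1^-1]
Gen 10 (s1): cancels prior s1^-1. Stack: []
Reduced word: (empty)

Answer: yes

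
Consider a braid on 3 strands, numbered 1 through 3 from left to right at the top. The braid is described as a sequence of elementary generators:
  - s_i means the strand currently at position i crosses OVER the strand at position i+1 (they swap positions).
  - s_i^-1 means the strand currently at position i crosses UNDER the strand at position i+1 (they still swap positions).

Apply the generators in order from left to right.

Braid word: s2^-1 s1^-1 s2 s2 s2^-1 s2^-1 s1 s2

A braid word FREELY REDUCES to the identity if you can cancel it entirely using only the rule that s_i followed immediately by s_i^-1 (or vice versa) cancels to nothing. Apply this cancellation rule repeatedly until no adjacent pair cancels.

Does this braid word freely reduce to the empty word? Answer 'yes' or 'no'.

Answer: yes

Derivation:
Gen 1 (s2^-1): push. Stack: [s2^-1]
Gen 2 (s1^-1): push. Stack: [s2^-1 s1^-1]
Gen 3 (s2): push. Stack: [s2^-1 s1^-1 s2]
Gen 4 (s2): push. Stack: [s2^-1 s1^-1 s2 s2]
Gen 5 (s2^-1): cancels prior s2. Stack: [s2^-1 s1^-1 s2]
Gen 6 (s2^-1): cancels prior s2. Stack: [s2^-1 s1^-1]
Gen 7 (s1): cancels prior s1^-1. Stack: [s2^-1]
Gen 8 (s2): cancels prior s2^-1. Stack: []
Reduced word: (empty)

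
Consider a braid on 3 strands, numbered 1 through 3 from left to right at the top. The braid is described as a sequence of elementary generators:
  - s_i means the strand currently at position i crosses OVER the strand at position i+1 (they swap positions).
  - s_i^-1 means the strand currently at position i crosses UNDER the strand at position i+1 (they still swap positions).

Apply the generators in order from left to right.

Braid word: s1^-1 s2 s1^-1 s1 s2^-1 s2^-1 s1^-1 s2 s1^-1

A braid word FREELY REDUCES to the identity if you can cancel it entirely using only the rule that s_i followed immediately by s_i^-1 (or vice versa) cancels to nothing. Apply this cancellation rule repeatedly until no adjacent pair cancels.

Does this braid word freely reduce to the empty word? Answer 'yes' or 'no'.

Answer: no

Derivation:
Gen 1 (s1^-1): push. Stack: [s1^-1]
Gen 2 (s2): push. Stack: [s1^-1 s2]
Gen 3 (s1^-1): push. Stack: [s1^-1 s2 s1^-1]
Gen 4 (s1): cancels prior s1^-1. Stack: [s1^-1 s2]
Gen 5 (s2^-1): cancels prior s2. Stack: [s1^-1]
Gen 6 (s2^-1): push. Stack: [s1^-1 s2^-1]
Gen 7 (s1^-1): push. Stack: [s1^-1 s2^-1 s1^-1]
Gen 8 (s2): push. Stack: [s1^-1 s2^-1 s1^-1 s2]
Gen 9 (s1^-1): push. Stack: [s1^-1 s2^-1 s1^-1 s2 s1^-1]
Reduced word: s1^-1 s2^-1 s1^-1 s2 s1^-1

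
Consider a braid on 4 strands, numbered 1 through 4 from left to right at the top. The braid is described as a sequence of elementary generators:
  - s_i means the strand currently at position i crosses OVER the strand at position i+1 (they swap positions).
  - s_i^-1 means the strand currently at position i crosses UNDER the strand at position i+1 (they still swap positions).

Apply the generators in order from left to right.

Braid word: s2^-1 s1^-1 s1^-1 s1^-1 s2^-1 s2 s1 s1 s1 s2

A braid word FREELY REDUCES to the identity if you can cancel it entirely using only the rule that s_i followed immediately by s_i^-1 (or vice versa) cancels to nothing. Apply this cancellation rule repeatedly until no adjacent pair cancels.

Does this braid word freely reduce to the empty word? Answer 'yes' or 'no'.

Answer: yes

Derivation:
Gen 1 (s2^-1): push. Stack: [s2^-1]
Gen 2 (s1^-1): push. Stack: [s2^-1 s1^-1]
Gen 3 (s1^-1): push. Stack: [s2^-1 s1^-1 s1^-1]
Gen 4 (s1^-1): push. Stack: [s2^-1 s1^-1 s1^-1 s1^-1]
Gen 5 (s2^-1): push. Stack: [s2^-1 s1^-1 s1^-1 s1^-1 s2^-1]
Gen 6 (s2): cancels prior s2^-1. Stack: [s2^-1 s1^-1 s1^-1 s1^-1]
Gen 7 (s1): cancels prior s1^-1. Stack: [s2^-1 s1^-1 s1^-1]
Gen 8 (s1): cancels prior s1^-1. Stack: [s2^-1 s1^-1]
Gen 9 (s1): cancels prior s1^-1. Stack: [s2^-1]
Gen 10 (s2): cancels prior s2^-1. Stack: []
Reduced word: (empty)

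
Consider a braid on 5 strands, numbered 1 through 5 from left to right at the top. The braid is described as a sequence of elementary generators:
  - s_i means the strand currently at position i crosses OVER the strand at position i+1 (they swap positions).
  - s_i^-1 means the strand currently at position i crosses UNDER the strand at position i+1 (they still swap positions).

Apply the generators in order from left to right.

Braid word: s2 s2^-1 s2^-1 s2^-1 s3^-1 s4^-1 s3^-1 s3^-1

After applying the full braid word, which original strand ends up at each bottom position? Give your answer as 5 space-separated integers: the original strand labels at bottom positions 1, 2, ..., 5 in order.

Answer: 1 2 4 5 3

Derivation:
Gen 1 (s2): strand 2 crosses over strand 3. Perm now: [1 3 2 4 5]
Gen 2 (s2^-1): strand 3 crosses under strand 2. Perm now: [1 2 3 4 5]
Gen 3 (s2^-1): strand 2 crosses under strand 3. Perm now: [1 3 2 4 5]
Gen 4 (s2^-1): strand 3 crosses under strand 2. Perm now: [1 2 3 4 5]
Gen 5 (s3^-1): strand 3 crosses under strand 4. Perm now: [1 2 4 3 5]
Gen 6 (s4^-1): strand 3 crosses under strand 5. Perm now: [1 2 4 5 3]
Gen 7 (s3^-1): strand 4 crosses under strand 5. Perm now: [1 2 5 4 3]
Gen 8 (s3^-1): strand 5 crosses under strand 4. Perm now: [1 2 4 5 3]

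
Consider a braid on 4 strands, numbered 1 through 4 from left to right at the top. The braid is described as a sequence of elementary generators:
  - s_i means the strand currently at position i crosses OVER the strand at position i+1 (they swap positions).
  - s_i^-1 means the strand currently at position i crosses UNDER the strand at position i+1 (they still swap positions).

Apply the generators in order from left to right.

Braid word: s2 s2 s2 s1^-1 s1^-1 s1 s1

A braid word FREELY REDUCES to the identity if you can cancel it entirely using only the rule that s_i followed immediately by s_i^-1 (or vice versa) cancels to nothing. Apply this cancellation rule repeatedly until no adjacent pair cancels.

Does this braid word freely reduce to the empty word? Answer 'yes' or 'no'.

Answer: no

Derivation:
Gen 1 (s2): push. Stack: [s2]
Gen 2 (s2): push. Stack: [s2 s2]
Gen 3 (s2): push. Stack: [s2 s2 s2]
Gen 4 (s1^-1): push. Stack: [s2 s2 s2 s1^-1]
Gen 5 (s1^-1): push. Stack: [s2 s2 s2 s1^-1 s1^-1]
Gen 6 (s1): cancels prior s1^-1. Stack: [s2 s2 s2 s1^-1]
Gen 7 (s1): cancels prior s1^-1. Stack: [s2 s2 s2]
Reduced word: s2 s2 s2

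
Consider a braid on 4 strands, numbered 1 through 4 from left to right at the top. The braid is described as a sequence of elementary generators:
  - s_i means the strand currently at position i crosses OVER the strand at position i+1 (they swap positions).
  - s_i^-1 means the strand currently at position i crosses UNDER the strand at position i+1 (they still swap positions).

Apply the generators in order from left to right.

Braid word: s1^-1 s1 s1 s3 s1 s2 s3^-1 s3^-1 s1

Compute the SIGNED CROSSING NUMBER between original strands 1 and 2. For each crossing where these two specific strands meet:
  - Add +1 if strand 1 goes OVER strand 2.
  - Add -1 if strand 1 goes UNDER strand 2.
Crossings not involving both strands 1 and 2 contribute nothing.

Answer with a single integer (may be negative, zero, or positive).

Answer: -2

Derivation:
Gen 1: 1 under 2. Both 1&2? yes. Contrib: -1. Sum: -1
Gen 2: 2 over 1. Both 1&2? yes. Contrib: -1. Sum: -2
Gen 3: 1 over 2. Both 1&2? yes. Contrib: +1. Sum: -1
Gen 4: crossing 3x4. Both 1&2? no. Sum: -1
Gen 5: 2 over 1. Both 1&2? yes. Contrib: -1. Sum: -2
Gen 6: crossing 2x4. Both 1&2? no. Sum: -2
Gen 7: crossing 2x3. Both 1&2? no. Sum: -2
Gen 8: crossing 3x2. Both 1&2? no. Sum: -2
Gen 9: crossing 1x4. Both 1&2? no. Sum: -2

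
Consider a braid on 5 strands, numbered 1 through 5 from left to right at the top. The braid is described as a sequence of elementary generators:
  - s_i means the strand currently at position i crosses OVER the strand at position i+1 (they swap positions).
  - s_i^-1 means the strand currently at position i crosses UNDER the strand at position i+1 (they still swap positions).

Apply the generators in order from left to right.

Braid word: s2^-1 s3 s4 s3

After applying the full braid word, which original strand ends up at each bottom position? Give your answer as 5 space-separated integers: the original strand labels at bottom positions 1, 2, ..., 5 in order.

Gen 1 (s2^-1): strand 2 crosses under strand 3. Perm now: [1 3 2 4 5]
Gen 2 (s3): strand 2 crosses over strand 4. Perm now: [1 3 4 2 5]
Gen 3 (s4): strand 2 crosses over strand 5. Perm now: [1 3 4 5 2]
Gen 4 (s3): strand 4 crosses over strand 5. Perm now: [1 3 5 4 2]

Answer: 1 3 5 4 2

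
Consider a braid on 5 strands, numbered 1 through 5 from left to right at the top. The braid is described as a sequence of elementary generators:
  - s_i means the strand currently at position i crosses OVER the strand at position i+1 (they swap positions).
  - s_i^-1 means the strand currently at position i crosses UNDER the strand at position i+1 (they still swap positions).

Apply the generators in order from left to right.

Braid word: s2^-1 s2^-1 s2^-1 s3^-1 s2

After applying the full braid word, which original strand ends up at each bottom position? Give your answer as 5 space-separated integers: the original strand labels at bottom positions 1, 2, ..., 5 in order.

Gen 1 (s2^-1): strand 2 crosses under strand 3. Perm now: [1 3 2 4 5]
Gen 2 (s2^-1): strand 3 crosses under strand 2. Perm now: [1 2 3 4 5]
Gen 3 (s2^-1): strand 2 crosses under strand 3. Perm now: [1 3 2 4 5]
Gen 4 (s3^-1): strand 2 crosses under strand 4. Perm now: [1 3 4 2 5]
Gen 5 (s2): strand 3 crosses over strand 4. Perm now: [1 4 3 2 5]

Answer: 1 4 3 2 5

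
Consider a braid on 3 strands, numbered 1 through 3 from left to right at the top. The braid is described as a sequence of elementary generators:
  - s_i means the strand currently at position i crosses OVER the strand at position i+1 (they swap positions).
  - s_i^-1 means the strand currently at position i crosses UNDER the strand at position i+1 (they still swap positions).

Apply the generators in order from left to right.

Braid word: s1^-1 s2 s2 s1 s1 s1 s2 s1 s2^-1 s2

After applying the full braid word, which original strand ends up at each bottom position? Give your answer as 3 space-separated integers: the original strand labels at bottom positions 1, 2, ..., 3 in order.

Gen 1 (s1^-1): strand 1 crosses under strand 2. Perm now: [2 1 3]
Gen 2 (s2): strand 1 crosses over strand 3. Perm now: [2 3 1]
Gen 3 (s2): strand 3 crosses over strand 1. Perm now: [2 1 3]
Gen 4 (s1): strand 2 crosses over strand 1. Perm now: [1 2 3]
Gen 5 (s1): strand 1 crosses over strand 2. Perm now: [2 1 3]
Gen 6 (s1): strand 2 crosses over strand 1. Perm now: [1 2 3]
Gen 7 (s2): strand 2 crosses over strand 3. Perm now: [1 3 2]
Gen 8 (s1): strand 1 crosses over strand 3. Perm now: [3 1 2]
Gen 9 (s2^-1): strand 1 crosses under strand 2. Perm now: [3 2 1]
Gen 10 (s2): strand 2 crosses over strand 1. Perm now: [3 1 2]

Answer: 3 1 2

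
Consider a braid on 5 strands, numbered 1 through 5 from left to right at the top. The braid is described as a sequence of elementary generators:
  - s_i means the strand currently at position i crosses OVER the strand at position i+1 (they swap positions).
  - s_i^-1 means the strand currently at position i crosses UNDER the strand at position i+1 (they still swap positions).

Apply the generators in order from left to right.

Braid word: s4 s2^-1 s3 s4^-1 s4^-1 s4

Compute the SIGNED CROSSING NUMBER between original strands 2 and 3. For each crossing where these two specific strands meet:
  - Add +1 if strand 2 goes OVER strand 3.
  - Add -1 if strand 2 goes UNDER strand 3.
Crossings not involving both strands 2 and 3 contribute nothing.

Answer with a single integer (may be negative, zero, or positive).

Gen 1: crossing 4x5. Both 2&3? no. Sum: 0
Gen 2: 2 under 3. Both 2&3? yes. Contrib: -1. Sum: -1
Gen 3: crossing 2x5. Both 2&3? no. Sum: -1
Gen 4: crossing 2x4. Both 2&3? no. Sum: -1
Gen 5: crossing 4x2. Both 2&3? no. Sum: -1
Gen 6: crossing 2x4. Both 2&3? no. Sum: -1

Answer: -1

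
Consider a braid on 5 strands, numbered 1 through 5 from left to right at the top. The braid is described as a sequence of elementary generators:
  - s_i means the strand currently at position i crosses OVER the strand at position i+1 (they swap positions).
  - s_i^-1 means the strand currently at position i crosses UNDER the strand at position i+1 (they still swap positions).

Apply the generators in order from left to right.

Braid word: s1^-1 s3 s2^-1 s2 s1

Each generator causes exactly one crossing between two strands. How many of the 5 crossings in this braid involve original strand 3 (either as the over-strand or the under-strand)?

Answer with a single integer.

Answer: 1

Derivation:
Gen 1: crossing 1x2. Involves strand 3? no. Count so far: 0
Gen 2: crossing 3x4. Involves strand 3? yes. Count so far: 1
Gen 3: crossing 1x4. Involves strand 3? no. Count so far: 1
Gen 4: crossing 4x1. Involves strand 3? no. Count so far: 1
Gen 5: crossing 2x1. Involves strand 3? no. Count so far: 1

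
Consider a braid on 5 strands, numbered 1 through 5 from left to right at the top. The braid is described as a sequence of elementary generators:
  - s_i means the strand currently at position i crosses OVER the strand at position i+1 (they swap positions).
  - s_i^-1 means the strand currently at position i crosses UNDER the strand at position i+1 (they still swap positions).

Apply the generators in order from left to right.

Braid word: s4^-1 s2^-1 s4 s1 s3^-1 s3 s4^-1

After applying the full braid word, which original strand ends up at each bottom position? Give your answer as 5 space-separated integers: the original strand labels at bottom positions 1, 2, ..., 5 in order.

Gen 1 (s4^-1): strand 4 crosses under strand 5. Perm now: [1 2 3 5 4]
Gen 2 (s2^-1): strand 2 crosses under strand 3. Perm now: [1 3 2 5 4]
Gen 3 (s4): strand 5 crosses over strand 4. Perm now: [1 3 2 4 5]
Gen 4 (s1): strand 1 crosses over strand 3. Perm now: [3 1 2 4 5]
Gen 5 (s3^-1): strand 2 crosses under strand 4. Perm now: [3 1 4 2 5]
Gen 6 (s3): strand 4 crosses over strand 2. Perm now: [3 1 2 4 5]
Gen 7 (s4^-1): strand 4 crosses under strand 5. Perm now: [3 1 2 5 4]

Answer: 3 1 2 5 4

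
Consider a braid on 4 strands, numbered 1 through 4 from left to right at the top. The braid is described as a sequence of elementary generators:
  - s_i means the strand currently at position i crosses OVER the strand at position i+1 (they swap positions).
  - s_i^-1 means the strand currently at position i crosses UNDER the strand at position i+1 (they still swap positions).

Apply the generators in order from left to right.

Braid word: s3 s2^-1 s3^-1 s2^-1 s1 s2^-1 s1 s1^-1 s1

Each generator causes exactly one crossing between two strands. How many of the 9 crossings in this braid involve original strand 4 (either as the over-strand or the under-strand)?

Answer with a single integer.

Gen 1: crossing 3x4. Involves strand 4? yes. Count so far: 1
Gen 2: crossing 2x4. Involves strand 4? yes. Count so far: 2
Gen 3: crossing 2x3. Involves strand 4? no. Count so far: 2
Gen 4: crossing 4x3. Involves strand 4? yes. Count so far: 3
Gen 5: crossing 1x3. Involves strand 4? no. Count so far: 3
Gen 6: crossing 1x4. Involves strand 4? yes. Count so far: 4
Gen 7: crossing 3x4. Involves strand 4? yes. Count so far: 5
Gen 8: crossing 4x3. Involves strand 4? yes. Count so far: 6
Gen 9: crossing 3x4. Involves strand 4? yes. Count so far: 7

Answer: 7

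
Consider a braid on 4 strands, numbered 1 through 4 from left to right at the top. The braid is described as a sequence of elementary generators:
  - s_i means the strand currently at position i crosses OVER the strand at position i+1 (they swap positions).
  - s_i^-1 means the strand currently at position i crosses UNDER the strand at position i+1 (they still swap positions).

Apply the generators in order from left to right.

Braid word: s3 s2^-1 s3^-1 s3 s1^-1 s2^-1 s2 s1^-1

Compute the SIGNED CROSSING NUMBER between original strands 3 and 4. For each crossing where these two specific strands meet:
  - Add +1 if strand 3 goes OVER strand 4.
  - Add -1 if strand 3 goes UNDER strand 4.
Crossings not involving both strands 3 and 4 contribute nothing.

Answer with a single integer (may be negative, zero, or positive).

Answer: 1

Derivation:
Gen 1: 3 over 4. Both 3&4? yes. Contrib: +1. Sum: 1
Gen 2: crossing 2x4. Both 3&4? no. Sum: 1
Gen 3: crossing 2x3. Both 3&4? no. Sum: 1
Gen 4: crossing 3x2. Both 3&4? no. Sum: 1
Gen 5: crossing 1x4. Both 3&4? no. Sum: 1
Gen 6: crossing 1x2. Both 3&4? no. Sum: 1
Gen 7: crossing 2x1. Both 3&4? no. Sum: 1
Gen 8: crossing 4x1. Both 3&4? no. Sum: 1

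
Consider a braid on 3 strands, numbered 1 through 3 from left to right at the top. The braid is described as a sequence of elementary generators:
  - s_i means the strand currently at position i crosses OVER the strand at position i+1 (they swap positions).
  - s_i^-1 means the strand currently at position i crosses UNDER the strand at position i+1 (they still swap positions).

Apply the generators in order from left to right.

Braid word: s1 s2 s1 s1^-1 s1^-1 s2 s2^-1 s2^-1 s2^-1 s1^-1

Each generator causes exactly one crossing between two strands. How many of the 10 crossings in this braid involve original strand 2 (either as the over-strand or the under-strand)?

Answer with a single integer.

Gen 1: crossing 1x2. Involves strand 2? yes. Count so far: 1
Gen 2: crossing 1x3. Involves strand 2? no. Count so far: 1
Gen 3: crossing 2x3. Involves strand 2? yes. Count so far: 2
Gen 4: crossing 3x2. Involves strand 2? yes. Count so far: 3
Gen 5: crossing 2x3. Involves strand 2? yes. Count so far: 4
Gen 6: crossing 2x1. Involves strand 2? yes. Count so far: 5
Gen 7: crossing 1x2. Involves strand 2? yes. Count so far: 6
Gen 8: crossing 2x1. Involves strand 2? yes. Count so far: 7
Gen 9: crossing 1x2. Involves strand 2? yes. Count so far: 8
Gen 10: crossing 3x2. Involves strand 2? yes. Count so far: 9

Answer: 9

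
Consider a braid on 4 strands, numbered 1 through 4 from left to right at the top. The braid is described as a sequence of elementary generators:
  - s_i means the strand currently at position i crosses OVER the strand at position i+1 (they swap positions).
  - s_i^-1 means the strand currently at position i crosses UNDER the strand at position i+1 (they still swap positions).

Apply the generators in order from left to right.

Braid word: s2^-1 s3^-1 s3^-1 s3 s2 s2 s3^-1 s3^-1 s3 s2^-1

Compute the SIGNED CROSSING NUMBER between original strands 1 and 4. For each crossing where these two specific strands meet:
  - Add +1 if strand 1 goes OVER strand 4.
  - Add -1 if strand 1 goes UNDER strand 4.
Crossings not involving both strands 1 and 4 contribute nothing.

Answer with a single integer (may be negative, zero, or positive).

Gen 1: crossing 2x3. Both 1&4? no. Sum: 0
Gen 2: crossing 2x4. Both 1&4? no. Sum: 0
Gen 3: crossing 4x2. Both 1&4? no. Sum: 0
Gen 4: crossing 2x4. Both 1&4? no. Sum: 0
Gen 5: crossing 3x4. Both 1&4? no. Sum: 0
Gen 6: crossing 4x3. Both 1&4? no. Sum: 0
Gen 7: crossing 4x2. Both 1&4? no. Sum: 0
Gen 8: crossing 2x4. Both 1&4? no. Sum: 0
Gen 9: crossing 4x2. Both 1&4? no. Sum: 0
Gen 10: crossing 3x2. Both 1&4? no. Sum: 0

Answer: 0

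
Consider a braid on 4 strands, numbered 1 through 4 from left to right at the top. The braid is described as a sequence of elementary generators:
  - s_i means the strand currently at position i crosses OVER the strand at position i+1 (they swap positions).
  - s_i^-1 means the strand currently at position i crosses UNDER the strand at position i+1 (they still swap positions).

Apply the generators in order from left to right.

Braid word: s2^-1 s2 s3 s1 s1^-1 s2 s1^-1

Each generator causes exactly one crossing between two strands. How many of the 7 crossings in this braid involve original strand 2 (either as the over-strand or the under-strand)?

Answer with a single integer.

Gen 1: crossing 2x3. Involves strand 2? yes. Count so far: 1
Gen 2: crossing 3x2. Involves strand 2? yes. Count so far: 2
Gen 3: crossing 3x4. Involves strand 2? no. Count so far: 2
Gen 4: crossing 1x2. Involves strand 2? yes. Count so far: 3
Gen 5: crossing 2x1. Involves strand 2? yes. Count so far: 4
Gen 6: crossing 2x4. Involves strand 2? yes. Count so far: 5
Gen 7: crossing 1x4. Involves strand 2? no. Count so far: 5

Answer: 5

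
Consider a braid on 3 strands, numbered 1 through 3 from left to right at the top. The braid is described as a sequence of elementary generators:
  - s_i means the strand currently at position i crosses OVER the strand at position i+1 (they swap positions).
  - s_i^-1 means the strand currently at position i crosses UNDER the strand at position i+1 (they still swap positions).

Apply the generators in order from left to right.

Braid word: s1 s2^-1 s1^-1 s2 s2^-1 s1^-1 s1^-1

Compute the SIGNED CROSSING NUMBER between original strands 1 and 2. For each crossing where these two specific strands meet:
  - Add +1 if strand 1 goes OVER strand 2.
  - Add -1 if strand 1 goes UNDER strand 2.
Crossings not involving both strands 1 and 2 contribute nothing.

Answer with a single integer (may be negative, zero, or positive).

Gen 1: 1 over 2. Both 1&2? yes. Contrib: +1. Sum: 1
Gen 2: crossing 1x3. Both 1&2? no. Sum: 1
Gen 3: crossing 2x3. Both 1&2? no. Sum: 1
Gen 4: 2 over 1. Both 1&2? yes. Contrib: -1. Sum: 0
Gen 5: 1 under 2. Both 1&2? yes. Contrib: -1. Sum: -1
Gen 6: crossing 3x2. Both 1&2? no. Sum: -1
Gen 7: crossing 2x3. Both 1&2? no. Sum: -1

Answer: -1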